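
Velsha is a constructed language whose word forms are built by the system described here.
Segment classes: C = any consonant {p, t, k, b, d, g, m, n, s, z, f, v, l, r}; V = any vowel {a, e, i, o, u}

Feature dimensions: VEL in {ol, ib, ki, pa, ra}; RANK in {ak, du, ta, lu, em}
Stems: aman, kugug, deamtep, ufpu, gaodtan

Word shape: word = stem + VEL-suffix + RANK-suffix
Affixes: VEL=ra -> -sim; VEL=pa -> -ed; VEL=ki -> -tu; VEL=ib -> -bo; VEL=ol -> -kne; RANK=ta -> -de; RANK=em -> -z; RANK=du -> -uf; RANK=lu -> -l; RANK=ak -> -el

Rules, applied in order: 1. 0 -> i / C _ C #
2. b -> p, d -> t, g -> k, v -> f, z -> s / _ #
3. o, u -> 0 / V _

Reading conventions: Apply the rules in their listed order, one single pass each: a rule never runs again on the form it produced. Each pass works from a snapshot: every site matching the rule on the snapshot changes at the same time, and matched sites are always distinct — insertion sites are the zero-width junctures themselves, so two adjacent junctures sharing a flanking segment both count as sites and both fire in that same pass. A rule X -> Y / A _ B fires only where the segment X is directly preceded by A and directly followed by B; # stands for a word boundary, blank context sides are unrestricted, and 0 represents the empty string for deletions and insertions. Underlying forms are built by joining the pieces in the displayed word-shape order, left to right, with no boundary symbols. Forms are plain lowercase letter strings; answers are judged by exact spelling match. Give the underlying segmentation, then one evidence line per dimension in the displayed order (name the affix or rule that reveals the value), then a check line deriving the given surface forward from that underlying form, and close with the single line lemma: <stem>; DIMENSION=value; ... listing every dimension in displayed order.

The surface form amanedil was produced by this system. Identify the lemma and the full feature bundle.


underlying: aman-ed-l
VEL=pa - signalled by the affix -ed
RANK=lu - signalled by the affix -l
check: amanedl -> amanedil -> amanedil -> amanedil
lemma: aman; VEL=pa; RANK=lu


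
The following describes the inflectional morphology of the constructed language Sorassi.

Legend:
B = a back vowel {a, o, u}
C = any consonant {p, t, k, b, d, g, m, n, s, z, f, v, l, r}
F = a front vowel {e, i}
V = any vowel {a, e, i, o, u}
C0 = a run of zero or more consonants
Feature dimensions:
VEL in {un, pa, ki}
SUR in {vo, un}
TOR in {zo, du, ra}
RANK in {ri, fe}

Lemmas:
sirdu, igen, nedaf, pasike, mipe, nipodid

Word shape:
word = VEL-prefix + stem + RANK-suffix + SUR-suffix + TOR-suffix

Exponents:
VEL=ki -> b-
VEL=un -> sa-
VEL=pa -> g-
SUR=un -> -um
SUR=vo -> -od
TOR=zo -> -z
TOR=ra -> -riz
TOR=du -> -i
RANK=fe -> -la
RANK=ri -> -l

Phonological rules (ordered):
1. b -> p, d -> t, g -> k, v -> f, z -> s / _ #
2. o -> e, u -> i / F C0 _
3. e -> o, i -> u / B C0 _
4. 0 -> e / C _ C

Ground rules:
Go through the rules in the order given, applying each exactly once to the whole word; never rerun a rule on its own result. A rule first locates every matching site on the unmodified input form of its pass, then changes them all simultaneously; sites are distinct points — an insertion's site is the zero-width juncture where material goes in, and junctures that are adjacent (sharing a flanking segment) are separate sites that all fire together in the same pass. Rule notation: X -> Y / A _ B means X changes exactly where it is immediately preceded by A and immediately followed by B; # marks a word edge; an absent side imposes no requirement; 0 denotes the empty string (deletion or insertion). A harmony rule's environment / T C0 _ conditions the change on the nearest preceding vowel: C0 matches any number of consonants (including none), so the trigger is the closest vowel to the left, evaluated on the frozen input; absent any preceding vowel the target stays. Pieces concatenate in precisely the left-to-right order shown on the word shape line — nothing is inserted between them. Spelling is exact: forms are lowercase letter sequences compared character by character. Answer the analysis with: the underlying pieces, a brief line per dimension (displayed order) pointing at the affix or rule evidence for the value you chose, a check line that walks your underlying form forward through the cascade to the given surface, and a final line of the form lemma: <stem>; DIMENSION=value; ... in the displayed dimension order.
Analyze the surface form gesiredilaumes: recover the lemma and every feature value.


underlying: g-sirdu-la-um-z
VEL=pa - signalled by the affix g-
SUR=un - signalled by the affix -um
TOR=zo - signalled by the affix -z
RANK=fe - signalled by the affix -la
check: gsirdulaumz -> gsirdulaums -> gsirdilaums -> gsirdilaums -> gesiredilaumes
lemma: sirdu; VEL=pa; SUR=un; TOR=zo; RANK=fe


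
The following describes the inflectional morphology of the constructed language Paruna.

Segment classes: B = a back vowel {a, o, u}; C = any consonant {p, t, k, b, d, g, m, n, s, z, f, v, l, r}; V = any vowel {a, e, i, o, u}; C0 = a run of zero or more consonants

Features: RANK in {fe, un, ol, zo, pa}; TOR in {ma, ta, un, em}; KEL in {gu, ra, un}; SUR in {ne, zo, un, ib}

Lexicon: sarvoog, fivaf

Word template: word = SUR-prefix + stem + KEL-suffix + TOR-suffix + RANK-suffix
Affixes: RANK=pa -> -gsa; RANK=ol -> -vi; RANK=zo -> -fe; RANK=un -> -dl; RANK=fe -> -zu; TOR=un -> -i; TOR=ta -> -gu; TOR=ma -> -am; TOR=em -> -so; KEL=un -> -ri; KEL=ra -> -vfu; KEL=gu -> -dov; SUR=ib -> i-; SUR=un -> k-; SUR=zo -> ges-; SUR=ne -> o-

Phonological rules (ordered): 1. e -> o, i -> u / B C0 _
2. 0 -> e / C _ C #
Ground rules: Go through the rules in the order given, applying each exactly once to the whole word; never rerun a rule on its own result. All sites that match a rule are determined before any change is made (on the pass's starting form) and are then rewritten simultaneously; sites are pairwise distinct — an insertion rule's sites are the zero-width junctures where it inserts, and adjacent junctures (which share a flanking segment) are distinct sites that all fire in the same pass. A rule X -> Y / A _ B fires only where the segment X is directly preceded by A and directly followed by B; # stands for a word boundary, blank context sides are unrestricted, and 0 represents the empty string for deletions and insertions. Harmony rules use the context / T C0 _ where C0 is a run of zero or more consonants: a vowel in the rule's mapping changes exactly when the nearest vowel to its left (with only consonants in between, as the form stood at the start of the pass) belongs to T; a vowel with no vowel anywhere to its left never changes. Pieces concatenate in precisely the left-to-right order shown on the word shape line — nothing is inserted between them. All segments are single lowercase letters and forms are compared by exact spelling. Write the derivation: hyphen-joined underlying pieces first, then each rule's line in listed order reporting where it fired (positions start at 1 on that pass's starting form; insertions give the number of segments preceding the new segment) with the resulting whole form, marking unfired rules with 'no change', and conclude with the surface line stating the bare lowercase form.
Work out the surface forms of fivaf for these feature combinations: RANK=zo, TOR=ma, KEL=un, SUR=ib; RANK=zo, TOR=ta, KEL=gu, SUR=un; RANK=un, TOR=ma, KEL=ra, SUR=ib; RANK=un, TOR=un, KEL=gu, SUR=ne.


cell RANK=zo, TOR=ma, KEL=un, SUR=ib:
underlying: i-fivaf-ri-am-fe
1. e -> o, i -> u / B C0 _: fires at position(s) 8, 12: ifivafruamfo
2. 0 -> e / C _ C #: no change
surface: ifivafruamfo

cell RANK=zo, TOR=ta, KEL=gu, SUR=un:
underlying: k-fivaf-dov-gu-fe
1. e -> o, i -> u / B C0 _: fires at position(s) 13: kfivafdovgufo
2. 0 -> e / C _ C #: no change
surface: kfivafdovgufo

cell RANK=un, TOR=ma, KEL=ra, SUR=ib:
underlying: i-fivaf-vfu-am-dl
1. e -> o, i -> u / B C0 _: no change
2. 0 -> e / C _ C #: inserts after position(s) 12: ifivafvfuamdel
surface: ifivafvfuamdel

cell RANK=un, TOR=un, KEL=gu, SUR=ne:
underlying: o-fivaf-dov-i-dl
1. e -> o, i -> u / B C0 _: fires at position(s) 3, 10: ofuvafdovudl
2. 0 -> e / C _ C #: inserts after position(s) 11: ofuvafdovudel
surface: ofuvafdovudel


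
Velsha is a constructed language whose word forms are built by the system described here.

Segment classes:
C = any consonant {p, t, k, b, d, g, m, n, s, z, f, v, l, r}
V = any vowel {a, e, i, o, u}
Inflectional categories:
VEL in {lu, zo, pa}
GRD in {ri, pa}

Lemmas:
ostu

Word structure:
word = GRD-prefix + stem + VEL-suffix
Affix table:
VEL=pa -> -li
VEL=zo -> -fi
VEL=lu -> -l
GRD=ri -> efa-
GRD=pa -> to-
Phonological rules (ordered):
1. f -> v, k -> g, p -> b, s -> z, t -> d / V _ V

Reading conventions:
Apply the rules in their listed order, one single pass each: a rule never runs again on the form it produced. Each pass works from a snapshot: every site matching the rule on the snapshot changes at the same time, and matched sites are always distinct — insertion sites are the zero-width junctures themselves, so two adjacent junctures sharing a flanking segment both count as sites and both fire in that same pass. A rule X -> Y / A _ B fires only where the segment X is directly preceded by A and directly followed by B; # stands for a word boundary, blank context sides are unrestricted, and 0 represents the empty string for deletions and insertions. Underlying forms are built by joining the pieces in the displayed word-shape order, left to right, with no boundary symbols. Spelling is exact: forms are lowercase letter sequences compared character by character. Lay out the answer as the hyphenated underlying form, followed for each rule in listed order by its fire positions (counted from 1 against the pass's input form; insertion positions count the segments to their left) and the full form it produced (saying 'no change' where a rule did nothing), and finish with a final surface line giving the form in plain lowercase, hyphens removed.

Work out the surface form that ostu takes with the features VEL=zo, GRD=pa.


underlying: to-ostu-fi
1. f -> v, k -> g, p -> b, s -> z, t -> d / V _ V: fires at position(s) 7: toostuvi
surface: toostuvi


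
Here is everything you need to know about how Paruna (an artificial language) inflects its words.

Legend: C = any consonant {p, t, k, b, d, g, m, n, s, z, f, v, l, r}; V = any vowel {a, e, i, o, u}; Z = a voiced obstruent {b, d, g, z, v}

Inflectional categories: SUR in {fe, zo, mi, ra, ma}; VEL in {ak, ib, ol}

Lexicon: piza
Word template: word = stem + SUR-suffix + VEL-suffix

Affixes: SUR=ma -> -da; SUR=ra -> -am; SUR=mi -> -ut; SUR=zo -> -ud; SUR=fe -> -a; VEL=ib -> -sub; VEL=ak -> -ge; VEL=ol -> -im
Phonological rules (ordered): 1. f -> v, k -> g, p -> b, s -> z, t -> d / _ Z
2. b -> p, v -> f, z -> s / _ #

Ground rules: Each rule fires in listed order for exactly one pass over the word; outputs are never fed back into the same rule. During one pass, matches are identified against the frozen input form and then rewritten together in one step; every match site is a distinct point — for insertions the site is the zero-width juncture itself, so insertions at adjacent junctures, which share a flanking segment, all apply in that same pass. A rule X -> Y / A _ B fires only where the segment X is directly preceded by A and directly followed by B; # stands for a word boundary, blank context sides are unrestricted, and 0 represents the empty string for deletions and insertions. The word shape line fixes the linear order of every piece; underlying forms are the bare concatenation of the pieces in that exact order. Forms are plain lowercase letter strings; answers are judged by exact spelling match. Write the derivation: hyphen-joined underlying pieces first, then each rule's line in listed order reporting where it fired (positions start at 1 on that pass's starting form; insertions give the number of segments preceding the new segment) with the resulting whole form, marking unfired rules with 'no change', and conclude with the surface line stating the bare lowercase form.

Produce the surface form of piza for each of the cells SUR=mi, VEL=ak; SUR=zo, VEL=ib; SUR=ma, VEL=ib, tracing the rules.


cell SUR=mi, VEL=ak:
underlying: piza-ut-ge
1. f -> v, k -> g, p -> b, s -> z, t -> d / _ Z: fires at position(s) 6: pizaudge
2. b -> p, v -> f, z -> s / _ #: no change
surface: pizaudge

cell SUR=zo, VEL=ib:
underlying: piza-ud-sub
1. f -> v, k -> g, p -> b, s -> z, t -> d / _ Z: no change
2. b -> p, v -> f, z -> s / _ #: fires at position(s) 9: pizaudsup
surface: pizaudsup

cell SUR=ma, VEL=ib:
underlying: piza-da-sub
1. f -> v, k -> g, p -> b, s -> z, t -> d / _ Z: no change
2. b -> p, v -> f, z -> s / _ #: fires at position(s) 9: pizadasup
surface: pizadasup


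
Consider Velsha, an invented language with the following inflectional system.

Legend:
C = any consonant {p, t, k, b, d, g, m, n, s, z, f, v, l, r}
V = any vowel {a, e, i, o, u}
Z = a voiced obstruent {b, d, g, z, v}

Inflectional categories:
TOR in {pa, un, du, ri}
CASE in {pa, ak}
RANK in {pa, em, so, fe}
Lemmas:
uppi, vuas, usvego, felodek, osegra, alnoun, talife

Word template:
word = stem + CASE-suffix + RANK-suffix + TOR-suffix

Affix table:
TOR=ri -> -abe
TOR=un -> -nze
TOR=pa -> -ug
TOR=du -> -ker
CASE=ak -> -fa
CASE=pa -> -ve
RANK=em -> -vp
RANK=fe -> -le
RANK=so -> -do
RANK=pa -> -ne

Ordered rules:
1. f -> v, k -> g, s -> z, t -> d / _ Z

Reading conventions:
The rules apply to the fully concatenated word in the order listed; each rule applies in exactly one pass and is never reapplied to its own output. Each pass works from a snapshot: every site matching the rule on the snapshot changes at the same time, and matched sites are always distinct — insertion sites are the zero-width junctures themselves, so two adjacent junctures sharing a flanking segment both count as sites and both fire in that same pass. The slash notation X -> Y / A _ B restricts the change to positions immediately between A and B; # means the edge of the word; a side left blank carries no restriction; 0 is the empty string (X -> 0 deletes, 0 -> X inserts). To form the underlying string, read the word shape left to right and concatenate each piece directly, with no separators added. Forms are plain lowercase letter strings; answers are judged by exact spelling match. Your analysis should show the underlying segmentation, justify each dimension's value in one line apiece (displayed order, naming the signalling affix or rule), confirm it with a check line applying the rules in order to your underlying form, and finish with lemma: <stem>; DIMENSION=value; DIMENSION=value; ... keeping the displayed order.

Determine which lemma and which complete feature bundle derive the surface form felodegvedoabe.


underlying: felodek-ve-do-abe
TOR=ri - signalled by the affix -abe
CASE=pa - signalled by the affix -ve
RANK=so - signalled by the affix -do
check: felodekvedoabe -> felodegvedoabe
lemma: felodek; TOR=ri; CASE=pa; RANK=so


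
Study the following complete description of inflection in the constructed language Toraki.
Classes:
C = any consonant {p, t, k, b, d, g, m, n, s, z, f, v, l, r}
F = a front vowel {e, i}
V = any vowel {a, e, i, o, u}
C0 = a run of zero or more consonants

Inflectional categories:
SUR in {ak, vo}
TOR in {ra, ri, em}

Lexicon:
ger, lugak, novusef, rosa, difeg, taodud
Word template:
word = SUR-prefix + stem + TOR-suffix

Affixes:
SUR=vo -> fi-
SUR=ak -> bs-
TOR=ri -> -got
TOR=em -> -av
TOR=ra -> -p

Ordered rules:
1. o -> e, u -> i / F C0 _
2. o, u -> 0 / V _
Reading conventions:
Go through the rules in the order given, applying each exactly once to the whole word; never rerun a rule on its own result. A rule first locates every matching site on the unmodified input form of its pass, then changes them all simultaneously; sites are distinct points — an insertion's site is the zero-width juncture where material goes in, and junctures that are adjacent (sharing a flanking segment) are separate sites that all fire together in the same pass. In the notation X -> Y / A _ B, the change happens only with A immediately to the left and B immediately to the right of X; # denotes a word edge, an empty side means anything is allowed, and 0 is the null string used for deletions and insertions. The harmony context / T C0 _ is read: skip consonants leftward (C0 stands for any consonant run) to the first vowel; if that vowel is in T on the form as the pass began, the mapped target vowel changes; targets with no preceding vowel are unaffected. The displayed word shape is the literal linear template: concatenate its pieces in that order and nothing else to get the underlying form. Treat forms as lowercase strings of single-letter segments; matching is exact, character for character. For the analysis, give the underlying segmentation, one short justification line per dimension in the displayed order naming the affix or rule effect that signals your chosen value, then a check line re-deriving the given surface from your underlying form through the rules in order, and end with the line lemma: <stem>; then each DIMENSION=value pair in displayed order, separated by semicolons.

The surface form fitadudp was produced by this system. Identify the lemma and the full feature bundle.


underlying: fi-taodud-p
SUR=vo - signalled by the affix fi-
TOR=ra - signalled by the affix -p
check: fitaodudp -> fitaodudp -> fitadudp
lemma: taodud; SUR=vo; TOR=ra


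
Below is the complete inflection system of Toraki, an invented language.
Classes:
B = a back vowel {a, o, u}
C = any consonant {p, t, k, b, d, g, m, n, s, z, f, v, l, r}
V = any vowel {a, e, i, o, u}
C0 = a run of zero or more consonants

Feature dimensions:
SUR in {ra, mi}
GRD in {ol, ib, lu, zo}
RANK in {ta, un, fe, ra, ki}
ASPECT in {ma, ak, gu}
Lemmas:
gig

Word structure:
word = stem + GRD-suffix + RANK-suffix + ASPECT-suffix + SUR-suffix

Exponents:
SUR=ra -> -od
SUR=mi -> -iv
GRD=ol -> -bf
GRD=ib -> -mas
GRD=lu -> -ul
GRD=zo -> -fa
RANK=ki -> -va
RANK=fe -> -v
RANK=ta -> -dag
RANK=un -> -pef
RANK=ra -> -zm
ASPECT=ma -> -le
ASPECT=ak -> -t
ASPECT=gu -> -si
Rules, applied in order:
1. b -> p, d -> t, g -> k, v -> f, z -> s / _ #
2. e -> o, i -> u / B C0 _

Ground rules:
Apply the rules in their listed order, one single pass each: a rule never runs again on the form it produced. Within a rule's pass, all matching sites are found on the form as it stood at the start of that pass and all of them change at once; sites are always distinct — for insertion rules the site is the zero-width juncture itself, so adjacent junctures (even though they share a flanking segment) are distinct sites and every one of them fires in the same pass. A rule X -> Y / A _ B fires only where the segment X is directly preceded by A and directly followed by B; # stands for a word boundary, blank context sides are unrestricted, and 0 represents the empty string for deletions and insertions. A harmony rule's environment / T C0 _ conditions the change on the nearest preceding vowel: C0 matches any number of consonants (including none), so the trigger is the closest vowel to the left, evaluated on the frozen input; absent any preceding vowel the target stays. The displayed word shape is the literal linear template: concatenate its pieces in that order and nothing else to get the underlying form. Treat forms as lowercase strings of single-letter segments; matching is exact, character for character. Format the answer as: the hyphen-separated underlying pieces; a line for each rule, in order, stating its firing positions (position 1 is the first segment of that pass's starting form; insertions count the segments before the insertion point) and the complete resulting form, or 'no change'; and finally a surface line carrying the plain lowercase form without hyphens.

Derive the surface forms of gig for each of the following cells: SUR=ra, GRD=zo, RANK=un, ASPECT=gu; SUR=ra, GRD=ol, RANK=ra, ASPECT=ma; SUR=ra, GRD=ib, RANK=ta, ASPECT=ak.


cell SUR=ra, GRD=zo, RANK=un, ASPECT=gu:
underlying: gig-fa-pef-si-od
1. b -> p, d -> t, g -> k, v -> f, z -> s / _ #: fires at position(s) 12: gigfapefsiot
2. e -> o, i -> u / B C0 _: fires at position(s) 7: gigfapofsiot
surface: gigfapofsiot

cell SUR=ra, GRD=ol, RANK=ra, ASPECT=ma:
underlying: gig-bf-zm-le-od
1. b -> p, d -> t, g -> k, v -> f, z -> s / _ #: fires at position(s) 11: gigbfzmleot
2. e -> o, i -> u / B C0 _: no change
surface: gigbfzmleot

cell SUR=ra, GRD=ib, RANK=ta, ASPECT=ak:
underlying: gig-mas-dag-t-od
1. b -> p, d -> t, g -> k, v -> f, z -> s / _ #: fires at position(s) 12: gigmasdagtot
2. e -> o, i -> u / B C0 _: no change
surface: gigmasdagtot


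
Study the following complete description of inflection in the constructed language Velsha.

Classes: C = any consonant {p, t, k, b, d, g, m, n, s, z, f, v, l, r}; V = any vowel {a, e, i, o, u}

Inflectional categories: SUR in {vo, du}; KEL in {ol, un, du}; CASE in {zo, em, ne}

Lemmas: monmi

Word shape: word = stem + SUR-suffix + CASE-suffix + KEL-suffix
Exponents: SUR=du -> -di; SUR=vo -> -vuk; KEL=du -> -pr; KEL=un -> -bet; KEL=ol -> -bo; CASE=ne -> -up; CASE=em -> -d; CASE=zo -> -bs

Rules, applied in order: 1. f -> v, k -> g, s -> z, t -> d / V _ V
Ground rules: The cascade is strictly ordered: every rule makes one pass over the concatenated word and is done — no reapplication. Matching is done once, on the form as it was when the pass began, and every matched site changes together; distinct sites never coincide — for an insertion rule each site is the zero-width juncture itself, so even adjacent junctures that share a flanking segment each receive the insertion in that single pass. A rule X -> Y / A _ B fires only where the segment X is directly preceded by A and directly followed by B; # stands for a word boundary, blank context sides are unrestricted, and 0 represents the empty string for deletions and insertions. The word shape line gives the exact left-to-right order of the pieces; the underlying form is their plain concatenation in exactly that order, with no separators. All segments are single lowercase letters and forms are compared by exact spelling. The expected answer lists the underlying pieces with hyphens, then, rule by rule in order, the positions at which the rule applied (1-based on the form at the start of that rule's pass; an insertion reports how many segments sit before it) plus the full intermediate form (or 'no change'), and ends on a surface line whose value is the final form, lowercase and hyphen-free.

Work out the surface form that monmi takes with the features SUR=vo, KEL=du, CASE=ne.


underlying: monmi-vuk-up-pr
1. f -> v, k -> g, s -> z, t -> d / V _ V: fires at position(s) 8: monmivuguppr
surface: monmivuguppr


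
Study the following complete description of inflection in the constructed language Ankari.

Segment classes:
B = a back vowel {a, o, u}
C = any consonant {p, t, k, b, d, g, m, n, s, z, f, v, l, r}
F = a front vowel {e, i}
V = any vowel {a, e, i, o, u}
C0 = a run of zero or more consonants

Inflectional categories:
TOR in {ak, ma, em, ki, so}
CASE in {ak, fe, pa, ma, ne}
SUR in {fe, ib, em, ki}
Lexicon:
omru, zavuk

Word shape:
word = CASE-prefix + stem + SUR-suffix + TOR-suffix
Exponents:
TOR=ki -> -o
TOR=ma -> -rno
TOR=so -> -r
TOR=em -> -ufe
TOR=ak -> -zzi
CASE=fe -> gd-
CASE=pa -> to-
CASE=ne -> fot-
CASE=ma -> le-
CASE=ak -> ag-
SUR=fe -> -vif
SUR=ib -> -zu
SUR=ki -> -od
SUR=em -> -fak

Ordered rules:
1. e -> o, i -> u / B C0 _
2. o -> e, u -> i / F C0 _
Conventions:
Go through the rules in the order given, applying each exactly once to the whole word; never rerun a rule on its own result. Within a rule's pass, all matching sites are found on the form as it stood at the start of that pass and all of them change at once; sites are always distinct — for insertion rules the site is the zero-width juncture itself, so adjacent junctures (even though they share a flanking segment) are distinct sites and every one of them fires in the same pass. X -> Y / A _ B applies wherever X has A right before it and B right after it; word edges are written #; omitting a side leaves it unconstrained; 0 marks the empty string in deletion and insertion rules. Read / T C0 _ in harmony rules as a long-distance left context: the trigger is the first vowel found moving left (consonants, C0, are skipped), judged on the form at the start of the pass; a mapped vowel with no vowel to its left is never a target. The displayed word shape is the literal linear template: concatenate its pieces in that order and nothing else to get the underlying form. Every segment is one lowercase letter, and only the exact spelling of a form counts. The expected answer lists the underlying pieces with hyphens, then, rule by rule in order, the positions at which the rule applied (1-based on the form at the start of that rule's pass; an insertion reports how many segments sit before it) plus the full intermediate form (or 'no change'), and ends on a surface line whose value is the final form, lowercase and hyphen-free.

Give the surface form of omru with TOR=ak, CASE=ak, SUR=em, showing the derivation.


underlying: ag-omru-fak-zzi
1. e -> o, i -> u / B C0 _: fires at position(s) 12: agomrufakzzu
2. o -> e, u -> i / F C0 _: no change
surface: agomrufakzzu


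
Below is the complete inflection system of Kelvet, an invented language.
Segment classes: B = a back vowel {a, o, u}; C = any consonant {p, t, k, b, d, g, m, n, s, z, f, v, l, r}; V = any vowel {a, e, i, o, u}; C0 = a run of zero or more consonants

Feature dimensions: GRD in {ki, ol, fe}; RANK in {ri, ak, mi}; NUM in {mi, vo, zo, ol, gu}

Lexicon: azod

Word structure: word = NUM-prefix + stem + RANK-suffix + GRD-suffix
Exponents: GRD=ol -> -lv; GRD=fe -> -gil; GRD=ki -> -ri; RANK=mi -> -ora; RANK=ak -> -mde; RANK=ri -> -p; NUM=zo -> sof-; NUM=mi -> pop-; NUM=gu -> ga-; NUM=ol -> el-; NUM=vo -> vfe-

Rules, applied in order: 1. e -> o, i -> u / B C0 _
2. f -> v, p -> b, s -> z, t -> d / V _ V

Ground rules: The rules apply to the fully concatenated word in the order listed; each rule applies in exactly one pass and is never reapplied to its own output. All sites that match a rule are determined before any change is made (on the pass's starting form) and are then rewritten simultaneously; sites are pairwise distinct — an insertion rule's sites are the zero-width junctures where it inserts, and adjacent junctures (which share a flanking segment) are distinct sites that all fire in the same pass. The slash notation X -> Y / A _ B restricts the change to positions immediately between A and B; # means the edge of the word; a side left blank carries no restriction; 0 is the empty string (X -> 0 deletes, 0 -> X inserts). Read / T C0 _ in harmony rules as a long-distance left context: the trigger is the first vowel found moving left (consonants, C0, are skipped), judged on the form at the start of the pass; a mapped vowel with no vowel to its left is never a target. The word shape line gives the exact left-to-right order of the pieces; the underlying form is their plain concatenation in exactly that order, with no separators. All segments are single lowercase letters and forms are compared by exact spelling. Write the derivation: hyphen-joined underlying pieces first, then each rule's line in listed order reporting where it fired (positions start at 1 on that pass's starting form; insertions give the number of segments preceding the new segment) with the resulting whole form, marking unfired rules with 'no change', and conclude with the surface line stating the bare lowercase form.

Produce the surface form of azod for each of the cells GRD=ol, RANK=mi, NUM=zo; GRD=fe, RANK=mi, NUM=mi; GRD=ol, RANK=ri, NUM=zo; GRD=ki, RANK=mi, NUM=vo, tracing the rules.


cell GRD=ol, RANK=mi, NUM=zo:
underlying: sof-azod-ora-lv
1. e -> o, i -> u / B C0 _: no change
2. f -> v, p -> b, s -> z, t -> d / V _ V: fires at position(s) 3: sovazodoralv
surface: sovazodoralv

cell GRD=fe, RANK=mi, NUM=mi:
underlying: pop-azod-ora-gil
1. e -> o, i -> u / B C0 _: fires at position(s) 12: popazodoragul
2. f -> v, p -> b, s -> z, t -> d / V _ V: fires at position(s) 3: pobazodoragul
surface: pobazodoragul

cell GRD=ol, RANK=ri, NUM=zo:
underlying: sof-azod-p-lv
1. e -> o, i -> u / B C0 _: no change
2. f -> v, p -> b, s -> z, t -> d / V _ V: fires at position(s) 3: sovazodplv
surface: sovazodplv

cell GRD=ki, RANK=mi, NUM=vo:
underlying: vfe-azod-ora-ri
1. e -> o, i -> u / B C0 _: fires at position(s) 12: vfeazodoraru
2. f -> v, p -> b, s -> z, t -> d / V _ V: no change
surface: vfeazodoraru


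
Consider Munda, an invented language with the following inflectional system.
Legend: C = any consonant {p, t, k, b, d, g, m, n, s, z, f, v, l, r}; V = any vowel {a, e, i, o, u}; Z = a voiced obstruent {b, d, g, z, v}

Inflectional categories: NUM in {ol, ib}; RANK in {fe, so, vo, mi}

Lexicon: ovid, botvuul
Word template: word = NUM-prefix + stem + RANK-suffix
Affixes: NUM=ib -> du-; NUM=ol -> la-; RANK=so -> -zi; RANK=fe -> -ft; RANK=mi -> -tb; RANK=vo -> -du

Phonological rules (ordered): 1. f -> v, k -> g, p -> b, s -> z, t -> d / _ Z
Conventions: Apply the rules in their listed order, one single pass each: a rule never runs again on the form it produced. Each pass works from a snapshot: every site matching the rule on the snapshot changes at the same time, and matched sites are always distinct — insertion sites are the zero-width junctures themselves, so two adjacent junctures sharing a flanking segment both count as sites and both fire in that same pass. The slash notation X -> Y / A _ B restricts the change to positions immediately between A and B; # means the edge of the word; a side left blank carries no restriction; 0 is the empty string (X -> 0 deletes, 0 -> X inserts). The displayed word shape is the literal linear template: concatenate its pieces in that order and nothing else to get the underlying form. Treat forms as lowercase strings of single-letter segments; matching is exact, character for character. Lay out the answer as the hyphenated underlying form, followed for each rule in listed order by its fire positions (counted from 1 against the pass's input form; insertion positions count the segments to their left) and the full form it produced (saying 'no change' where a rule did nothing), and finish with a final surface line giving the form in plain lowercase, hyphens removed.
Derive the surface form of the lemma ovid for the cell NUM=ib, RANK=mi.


underlying: du-ovid-tb
1. f -> v, k -> g, p -> b, s -> z, t -> d / _ Z: fires at position(s) 7: duoviddb
surface: duoviddb


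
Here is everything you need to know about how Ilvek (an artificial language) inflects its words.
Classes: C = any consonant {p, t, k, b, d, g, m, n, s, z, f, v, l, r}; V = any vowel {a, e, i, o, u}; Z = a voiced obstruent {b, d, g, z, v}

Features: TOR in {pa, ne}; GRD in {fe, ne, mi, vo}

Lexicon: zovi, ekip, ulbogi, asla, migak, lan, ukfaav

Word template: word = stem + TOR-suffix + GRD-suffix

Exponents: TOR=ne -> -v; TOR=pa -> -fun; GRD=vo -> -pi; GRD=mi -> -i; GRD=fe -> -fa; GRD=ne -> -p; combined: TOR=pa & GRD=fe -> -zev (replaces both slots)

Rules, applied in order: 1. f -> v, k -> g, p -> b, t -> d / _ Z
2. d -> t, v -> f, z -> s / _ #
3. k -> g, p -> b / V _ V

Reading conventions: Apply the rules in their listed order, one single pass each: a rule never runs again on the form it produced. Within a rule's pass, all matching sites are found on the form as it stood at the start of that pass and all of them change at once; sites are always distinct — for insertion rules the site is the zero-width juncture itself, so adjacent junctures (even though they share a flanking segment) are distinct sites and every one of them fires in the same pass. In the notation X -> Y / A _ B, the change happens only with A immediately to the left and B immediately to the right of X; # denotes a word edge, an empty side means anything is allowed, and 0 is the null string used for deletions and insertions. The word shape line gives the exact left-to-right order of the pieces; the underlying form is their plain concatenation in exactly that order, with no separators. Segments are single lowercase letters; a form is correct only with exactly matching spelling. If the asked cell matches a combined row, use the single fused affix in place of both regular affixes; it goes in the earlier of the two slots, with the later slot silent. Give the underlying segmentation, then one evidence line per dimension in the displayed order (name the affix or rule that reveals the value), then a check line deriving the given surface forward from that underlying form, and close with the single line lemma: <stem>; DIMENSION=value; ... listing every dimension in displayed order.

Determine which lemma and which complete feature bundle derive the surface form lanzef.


underlying: lan-zev
TOR=pa - signalled by the combined affix row
GRD=fe - signalled by the combined affix row
check: lanzev -> lanzev -> lanzef -> lanzef
lemma: lan; TOR=pa; GRD=fe


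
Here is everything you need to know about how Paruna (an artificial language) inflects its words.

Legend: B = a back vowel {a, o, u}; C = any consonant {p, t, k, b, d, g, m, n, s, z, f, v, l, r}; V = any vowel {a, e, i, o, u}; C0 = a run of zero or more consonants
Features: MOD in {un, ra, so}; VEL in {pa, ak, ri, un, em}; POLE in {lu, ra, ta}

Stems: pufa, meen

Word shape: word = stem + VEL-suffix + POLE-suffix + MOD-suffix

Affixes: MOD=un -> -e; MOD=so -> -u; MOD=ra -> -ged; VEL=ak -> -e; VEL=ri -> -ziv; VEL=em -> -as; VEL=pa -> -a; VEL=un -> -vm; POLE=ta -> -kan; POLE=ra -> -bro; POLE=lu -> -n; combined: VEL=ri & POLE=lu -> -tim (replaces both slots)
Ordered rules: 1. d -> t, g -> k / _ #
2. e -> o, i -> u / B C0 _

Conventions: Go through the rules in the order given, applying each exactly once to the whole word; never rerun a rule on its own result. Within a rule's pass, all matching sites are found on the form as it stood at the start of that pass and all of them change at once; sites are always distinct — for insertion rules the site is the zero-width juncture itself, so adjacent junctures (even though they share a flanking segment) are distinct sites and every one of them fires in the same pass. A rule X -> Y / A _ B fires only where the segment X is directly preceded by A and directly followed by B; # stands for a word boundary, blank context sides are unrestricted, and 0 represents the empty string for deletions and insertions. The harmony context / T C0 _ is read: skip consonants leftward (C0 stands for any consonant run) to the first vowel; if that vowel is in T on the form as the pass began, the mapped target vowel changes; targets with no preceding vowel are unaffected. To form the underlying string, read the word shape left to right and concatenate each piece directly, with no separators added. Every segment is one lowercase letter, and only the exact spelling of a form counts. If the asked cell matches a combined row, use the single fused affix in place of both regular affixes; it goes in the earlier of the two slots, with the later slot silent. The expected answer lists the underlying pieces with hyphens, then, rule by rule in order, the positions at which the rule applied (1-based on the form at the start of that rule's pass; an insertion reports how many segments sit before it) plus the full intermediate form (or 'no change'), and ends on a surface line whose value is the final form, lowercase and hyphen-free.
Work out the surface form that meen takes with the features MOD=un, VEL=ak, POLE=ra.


underlying: meen-e-bro-e
1. d -> t, g -> k / _ #: no change
2. e -> o, i -> u / B C0 _: fires at position(s) 9: meenebroo
surface: meenebroo


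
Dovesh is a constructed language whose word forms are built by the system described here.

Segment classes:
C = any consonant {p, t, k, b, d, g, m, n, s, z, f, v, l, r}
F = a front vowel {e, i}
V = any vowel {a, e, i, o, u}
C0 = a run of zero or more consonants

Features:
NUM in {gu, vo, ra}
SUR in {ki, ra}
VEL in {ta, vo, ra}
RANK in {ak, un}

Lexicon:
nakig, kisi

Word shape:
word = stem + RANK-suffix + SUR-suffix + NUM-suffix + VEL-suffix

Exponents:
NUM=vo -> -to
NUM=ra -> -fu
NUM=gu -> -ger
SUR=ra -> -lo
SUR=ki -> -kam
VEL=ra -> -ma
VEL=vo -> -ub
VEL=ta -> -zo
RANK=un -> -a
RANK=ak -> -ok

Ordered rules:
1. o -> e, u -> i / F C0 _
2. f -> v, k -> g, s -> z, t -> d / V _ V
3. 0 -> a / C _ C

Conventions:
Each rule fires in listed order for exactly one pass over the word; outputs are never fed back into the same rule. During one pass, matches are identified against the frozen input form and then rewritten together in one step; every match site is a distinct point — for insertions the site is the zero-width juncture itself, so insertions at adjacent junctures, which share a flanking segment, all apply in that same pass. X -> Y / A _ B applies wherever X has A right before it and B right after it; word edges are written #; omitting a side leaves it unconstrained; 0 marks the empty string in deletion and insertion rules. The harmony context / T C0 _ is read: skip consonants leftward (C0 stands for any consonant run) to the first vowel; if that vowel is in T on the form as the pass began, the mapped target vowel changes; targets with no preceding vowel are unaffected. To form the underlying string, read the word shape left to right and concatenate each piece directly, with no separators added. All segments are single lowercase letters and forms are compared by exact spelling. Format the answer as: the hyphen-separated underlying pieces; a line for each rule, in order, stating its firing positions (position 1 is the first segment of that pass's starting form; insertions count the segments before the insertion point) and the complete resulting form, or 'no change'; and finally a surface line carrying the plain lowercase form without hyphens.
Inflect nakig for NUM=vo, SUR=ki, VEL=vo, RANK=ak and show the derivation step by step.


underlying: nakig-ok-kam-to-ub
1. o -> e, u -> i / F C0 _: fires at position(s) 6: nakigekkamtoub
2. f -> v, k -> g, s -> z, t -> d / V _ V: fires at position(s) 3: nagigekkamtoub
3. 0 -> a / C _ C: inserts after position(s) 7, 10: nagigekakamatoub
surface: nagigekakamatoub


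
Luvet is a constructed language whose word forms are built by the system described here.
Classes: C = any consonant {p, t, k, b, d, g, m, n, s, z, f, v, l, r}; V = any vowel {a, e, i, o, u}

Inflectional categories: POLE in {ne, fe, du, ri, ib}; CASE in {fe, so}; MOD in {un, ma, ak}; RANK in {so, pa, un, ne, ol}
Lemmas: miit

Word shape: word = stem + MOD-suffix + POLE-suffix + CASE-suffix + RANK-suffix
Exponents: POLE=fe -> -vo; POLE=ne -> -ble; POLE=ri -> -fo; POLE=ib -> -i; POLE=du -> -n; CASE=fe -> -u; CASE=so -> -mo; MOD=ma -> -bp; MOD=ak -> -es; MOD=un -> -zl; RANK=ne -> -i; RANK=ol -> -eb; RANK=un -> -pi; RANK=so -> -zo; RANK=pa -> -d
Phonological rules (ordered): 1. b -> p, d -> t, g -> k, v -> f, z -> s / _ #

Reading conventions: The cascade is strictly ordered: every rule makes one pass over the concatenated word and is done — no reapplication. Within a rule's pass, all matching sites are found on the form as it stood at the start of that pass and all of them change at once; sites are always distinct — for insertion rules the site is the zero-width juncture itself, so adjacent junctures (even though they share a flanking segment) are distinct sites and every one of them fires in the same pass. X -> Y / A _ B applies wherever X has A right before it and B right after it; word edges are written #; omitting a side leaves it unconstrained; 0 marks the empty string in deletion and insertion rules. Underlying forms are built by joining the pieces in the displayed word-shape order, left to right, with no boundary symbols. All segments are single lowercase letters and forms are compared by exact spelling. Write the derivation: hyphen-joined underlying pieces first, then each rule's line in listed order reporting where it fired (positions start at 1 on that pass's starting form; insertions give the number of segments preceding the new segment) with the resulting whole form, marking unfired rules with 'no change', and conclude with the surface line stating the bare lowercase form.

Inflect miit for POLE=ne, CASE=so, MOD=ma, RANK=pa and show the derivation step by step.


underlying: miit-bp-ble-mo-d
1. b -> p, d -> t, g -> k, v -> f, z -> s / _ #: fires at position(s) 12: miitbpblemot
surface: miitbpblemot
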